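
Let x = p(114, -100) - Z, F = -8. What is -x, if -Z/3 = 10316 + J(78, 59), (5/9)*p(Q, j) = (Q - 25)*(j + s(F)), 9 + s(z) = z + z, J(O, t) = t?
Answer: -11100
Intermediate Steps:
s(z) = -9 + 2*z (s(z) = -9 + (z + z) = -9 + 2*z)
p(Q, j) = 9*(-25 + Q)*(-25 + j)/5 (p(Q, j) = 9*((Q - 25)*(j + (-9 + 2*(-8))))/5 = 9*((-25 + Q)*(j + (-9 - 16)))/5 = 9*((-25 + Q)*(j - 25))/5 = 9*((-25 + Q)*(-25 + j))/5 = 9*(-25 + Q)*(-25 + j)/5)
Z = -31125 (Z = -3*(10316 + 59) = -3*10375 = -31125)
x = 11100 (x = (1125 - 45*114 - 45*(-100) + (9/5)*114*(-100)) - 1*(-31125) = (1125 - 5130 + 4500 - 20520) + 31125 = -20025 + 31125 = 11100)
-x = -1*11100 = -11100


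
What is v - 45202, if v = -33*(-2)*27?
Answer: -43420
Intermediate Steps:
v = 1782 (v = 66*27 = 1782)
v - 45202 = 1782 - 45202 = -43420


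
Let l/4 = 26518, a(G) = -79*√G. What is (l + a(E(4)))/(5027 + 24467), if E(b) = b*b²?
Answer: 52720/14747 ≈ 3.5750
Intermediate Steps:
E(b) = b³
l = 106072 (l = 4*26518 = 106072)
(l + a(E(4)))/(5027 + 24467) = (106072 - 79*√(4³))/(5027 + 24467) = (106072 - 79*√64)/29494 = (106072 - 79*8)*(1/29494) = (106072 - 632)*(1/29494) = 105440*(1/29494) = 52720/14747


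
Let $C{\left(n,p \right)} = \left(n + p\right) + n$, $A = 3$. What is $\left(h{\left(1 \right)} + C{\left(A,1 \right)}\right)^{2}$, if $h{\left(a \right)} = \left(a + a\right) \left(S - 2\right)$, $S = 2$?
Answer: $49$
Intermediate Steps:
$h{\left(a \right)} = 0$ ($h{\left(a \right)} = \left(a + a\right) \left(2 - 2\right) = 2 a 0 = 0$)
$C{\left(n,p \right)} = p + 2 n$
$\left(h{\left(1 \right)} + C{\left(A,1 \right)}\right)^{2} = \left(0 + \left(1 + 2 \cdot 3\right)\right)^{2} = \left(0 + \left(1 + 6\right)\right)^{2} = \left(0 + 7\right)^{2} = 7^{2} = 49$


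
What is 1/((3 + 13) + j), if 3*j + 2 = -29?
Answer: 3/17 ≈ 0.17647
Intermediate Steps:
j = -31/3 (j = -⅔ + (⅓)*(-29) = -⅔ - 29/3 = -31/3 ≈ -10.333)
1/((3 + 13) + j) = 1/((3 + 13) - 31/3) = 1/(16 - 31/3) = 1/(17/3) = 3/17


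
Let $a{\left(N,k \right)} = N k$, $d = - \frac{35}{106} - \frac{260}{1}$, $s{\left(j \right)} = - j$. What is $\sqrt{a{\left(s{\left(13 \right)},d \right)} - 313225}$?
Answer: $\frac{3 i \sqrt{386818910}}{106} \approx 556.63 i$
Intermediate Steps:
$d = - \frac{27595}{106}$ ($d = \left(-35\right) \frac{1}{106} - 260 = - \frac{35}{106} - 260 = - \frac{27595}{106} \approx -260.33$)
$\sqrt{a{\left(s{\left(13 \right)},d \right)} - 313225} = \sqrt{\left(-1\right) 13 \left(- \frac{27595}{106}\right) - 313225} = \sqrt{\left(-13\right) \left(- \frac{27595}{106}\right) - 313225} = \sqrt{\frac{358735}{106} - 313225} = \sqrt{- \frac{32843115}{106}} = \frac{3 i \sqrt{386818910}}{106}$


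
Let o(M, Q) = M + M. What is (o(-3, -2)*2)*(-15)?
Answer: 180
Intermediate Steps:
o(M, Q) = 2*M
(o(-3, -2)*2)*(-15) = ((2*(-3))*2)*(-15) = -6*2*(-15) = -12*(-15) = 180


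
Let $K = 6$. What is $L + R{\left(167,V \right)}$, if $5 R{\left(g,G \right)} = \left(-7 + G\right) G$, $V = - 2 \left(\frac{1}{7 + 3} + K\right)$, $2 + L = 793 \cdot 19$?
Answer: $\frac{1888981}{125} \approx 15112.0$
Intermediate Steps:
$L = 15065$ ($L = -2 + 793 \cdot 19 = -2 + 15067 = 15065$)
$V = - \frac{61}{5}$ ($V = - 2 \left(\frac{1}{7 + 3} + 6\right) = - 2 \left(\frac{1}{10} + 6\right) = \left(-2\right) \frac{61}{10} = - \frac{61}{5} \approx -12.2$)
$R{\left(g,G \right)} = \frac{G \left(-7 + G\right)}{5}$ ($R{\left(g,G \right)} = \frac{\left(-7 + G\right) G}{5} = \frac{G \left(-7 + G\right)}{5}$)
$L + R{\left(167,V \right)} = 15065 + \frac{1}{5} \left(- \frac{61}{5}\right) \left(-7 - \frac{61}{5}\right) = 15065 + \frac{1}{5} \left(- \frac{61}{5}\right) \left(- \frac{96}{5}\right) = 15065 + \frac{5856}{125} = \frac{1888981}{125}$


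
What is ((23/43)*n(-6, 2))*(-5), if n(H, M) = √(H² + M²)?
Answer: -230*√10/43 ≈ -16.915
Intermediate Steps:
((23/43)*n(-6, 2))*(-5) = ((23/43)*√((-6)² + 2²))*(-5) = ((23*(1/43))*√(36 + 4))*(-5) = (23*√40/43)*(-5) = (23*(2*√10)/43)*(-5) = (46*√10/43)*(-5) = -230*√10/43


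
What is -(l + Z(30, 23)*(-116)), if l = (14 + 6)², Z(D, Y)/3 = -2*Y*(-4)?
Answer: 63632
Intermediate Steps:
Z(D, Y) = 24*Y (Z(D, Y) = 3*(-2*Y*(-4)) = 3*(8*Y) = 24*Y)
l = 400 (l = 20² = 400)
-(l + Z(30, 23)*(-116)) = -(400 + (24*23)*(-116)) = -(400 + 552*(-116)) = -(400 - 64032) = -1*(-63632) = 63632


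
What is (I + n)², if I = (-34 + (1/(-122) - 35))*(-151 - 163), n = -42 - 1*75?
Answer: 1728294105316/3721 ≈ 4.6447e+8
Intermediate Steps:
n = -117 (n = -42 - 75 = -117)
I = 1321783/61 (I = (-34 + (-1/122 - 35))*(-314) = (-34 - 4271/122)*(-314) = -8419/122*(-314) = 1321783/61 ≈ 21669.)
(I + n)² = (1321783/61 - 117)² = (1314646/61)² = 1728294105316/3721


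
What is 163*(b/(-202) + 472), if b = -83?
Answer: 15554601/202 ≈ 77003.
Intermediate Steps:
163*(b/(-202) + 472) = 163*(-83/(-202) + 472) = 163*(-83*(-1/202) + 472) = 163*(83/202 + 472) = 163*(95427/202) = 15554601/202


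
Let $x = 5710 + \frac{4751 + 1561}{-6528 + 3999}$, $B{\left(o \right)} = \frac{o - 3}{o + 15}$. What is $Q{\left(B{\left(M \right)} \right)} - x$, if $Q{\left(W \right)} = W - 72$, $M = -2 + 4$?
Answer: $- \frac{82826917}{14331} \approx -5779.6$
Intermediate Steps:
$M = 2$
$B{\left(o \right)} = \frac{-3 + o}{15 + o}$
$Q{\left(W \right)} = -72 + W$ ($Q{\left(W \right)} = W - 72 = -72 + W$)
$x = \frac{4811426}{843}$ ($x = 5710 + \frac{6312}{-2529} = 5710 + 6312 \left(- \frac{1}{2529}\right) = 5710 - \frac{2104}{843} = \frac{4811426}{843} \approx 5707.5$)
$Q{\left(B{\left(M \right)} \right)} - x = \left(-72 + \frac{-3 + 2}{15 + 2}\right) - \frac{4811426}{843} = \left(-72 + \frac{1}{17} \left(-1\right)\right) - \frac{4811426}{843} = \left(-72 - \frac{1}{17}\right) - \frac{4811426}{843} = - \frac{1225}{17} - \frac{4811426}{843} = - \frac{82826917}{14331}$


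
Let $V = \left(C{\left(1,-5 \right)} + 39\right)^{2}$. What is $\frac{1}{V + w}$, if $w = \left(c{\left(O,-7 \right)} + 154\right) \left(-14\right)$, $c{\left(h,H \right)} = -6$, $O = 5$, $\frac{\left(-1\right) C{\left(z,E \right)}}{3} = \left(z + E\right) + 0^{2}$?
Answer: $\frac{1}{529} \approx 0.0018904$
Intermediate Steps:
$C{\left(z,E \right)} = - 3 E - 3 z$ ($C{\left(z,E \right)} = - 3 \left(\left(z + E\right) + 0^{2}\right) = - 3 \left(\left(E + z\right) + 0\right) = - 3 \left(E + z\right) = - 3 E - 3 z$)
$V = 2601$ ($V = \left(\left(\left(-3\right) \left(-5\right) - 3\right) + 39\right)^{2} = \left(\left(15 - 3\right) + 39\right)^{2} = \left(12 + 39\right)^{2} = 51^{2} = 2601$)
$w = -2072$ ($w = \left(-6 + 154\right) \left(-14\right) = 148 \left(-14\right) = -2072$)
$\frac{1}{V + w} = \frac{1}{2601 - 2072} = \frac{1}{529}$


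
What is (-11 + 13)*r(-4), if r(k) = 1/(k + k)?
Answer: -¼ ≈ -0.25000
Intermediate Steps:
r(k) = 1/(2*k)
(-11 + 13)*r(-4) = (-11 + 13)*((½)/(-4)) = 2*((½)*(-¼)) = 2*(-⅛) = -¼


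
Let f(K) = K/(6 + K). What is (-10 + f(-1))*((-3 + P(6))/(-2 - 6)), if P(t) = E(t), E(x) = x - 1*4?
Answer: -51/40 ≈ -1.2750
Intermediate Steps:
E(x) = -4 + x (E(x) = x - 4 = -4 + x)
P(t) = -4 + t
f(K) = K/(6 + K)
(-10 + f(-1))*((-3 + P(6))/(-2 - 6)) = (-10 - 1/(6 - 1))*((-3 + (-4 + 6))/(-2 - 6)) = (-10 - 1/5)*((-3 + 2)/(-8)) = (-10 - 1*⅕)*(-1*(-⅛)) = (-10 - ⅕)*(⅛) = -51/5*⅛ = -51/40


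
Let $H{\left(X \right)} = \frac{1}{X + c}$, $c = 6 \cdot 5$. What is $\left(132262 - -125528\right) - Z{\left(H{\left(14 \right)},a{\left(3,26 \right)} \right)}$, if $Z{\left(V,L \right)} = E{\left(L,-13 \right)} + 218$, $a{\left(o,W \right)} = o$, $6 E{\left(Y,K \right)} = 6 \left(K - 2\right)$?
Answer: $257587$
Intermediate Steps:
$E{\left(Y,K \right)} = -2 + K$ ($E{\left(Y,K \right)} = \frac{6 \left(K - 2\right)}{6} = \frac{6 \left(-2 + K\right)}{6} = \frac{-12 + 6 K}{6} = -2 + K$)
$c = 30$
$H{\left(X \right)} = \frac{1}{30 + X}$ ($H{\left(X \right)} = \frac{1}{X + 30} = \frac{1}{30 + X}$)
$Z{\left(V,L \right)} = 203$ ($Z{\left(V,L \right)} = \left(-2 - 13\right) + 218 = -15 + 218 = 203$)
$\left(132262 - -125528\right) - Z{\left(H{\left(14 \right)},a{\left(3,26 \right)} \right)} = \left(132262 - -125528\right) - 203 = \left(132262 + 125528\right) - 203 = 257790 - 203 = 257587$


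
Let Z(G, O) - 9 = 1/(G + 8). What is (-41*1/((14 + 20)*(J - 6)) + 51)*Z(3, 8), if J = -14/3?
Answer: 1390275/2992 ≈ 464.66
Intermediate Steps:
J = -14/3 (J = -14*1/3 = -14/3 ≈ -4.6667)
Z(G, O) = 9 + 1/(8 + G) (Z(G, O) = 9 + 1/(G + 8) = 9 + 1/(8 + G))
(-41*1/((14 + 20)*(J - 6)) + 51)*Z(3, 8) = (-41*1/((14 + 20)*(-14/3 - 6)) + 51)*((73 + 9*3)/(8 + 3)) = (-41/((-32/3*34)) + 51)*((73 + 27)/11) = (-41/(-1088/3) + 51)*((1/11)*100) = (-41*(-3/1088) + 51)*(100/11) = (123/1088 + 51)*(100/11) = (55611/1088)*(100/11) = 1390275/2992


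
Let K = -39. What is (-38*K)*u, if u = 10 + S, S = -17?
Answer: -10374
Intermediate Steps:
u = -7 (u = 10 - 17 = -7)
(-38*K)*u = -38*(-39)*(-7) = 1482*(-7) = -10374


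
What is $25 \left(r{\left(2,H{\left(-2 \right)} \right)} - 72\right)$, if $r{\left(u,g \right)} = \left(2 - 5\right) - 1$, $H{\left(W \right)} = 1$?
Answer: $-1900$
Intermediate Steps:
$r{\left(u,g \right)} = -4$ ($r{\left(u,g \right)} = -3 - 1 = -4$)
$25 \left(r{\left(2,H{\left(-2 \right)} \right)} - 72\right) = 25 \left(-4 - 72\right) = 25 \left(-76\right) = -1900$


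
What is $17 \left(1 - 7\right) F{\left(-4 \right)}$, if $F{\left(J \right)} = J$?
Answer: $408$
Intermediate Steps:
$17 \left(1 - 7\right) F{\left(-4 \right)} = 17 \left(1 - 7\right) \left(-4\right) = 17 \left(-6\right) \left(-4\right) = \left(-102\right) \left(-4\right) = 408$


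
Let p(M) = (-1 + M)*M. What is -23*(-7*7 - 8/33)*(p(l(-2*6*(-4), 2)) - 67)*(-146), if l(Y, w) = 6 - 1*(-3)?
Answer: -27283750/33 ≈ -8.2678e+5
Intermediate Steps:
l(Y, w) = 9 (l(Y, w) = 6 + 3 = 9)
p(M) = M*(-1 + M)
-23*(-7*7 - 8/33)*(p(l(-2*6*(-4), 2)) - 67)*(-146) = -23*(-7*7 - 8/33)*(9*(-1 + 9) - 67)*(-146) = -23*(-49 - 8*1/33)*(9*8 - 67)*(-146) = -23*(-49 - 8/33)*(72 - 67)*(-146) = -(-37375)*5/33*(-146) = -23*(-8125/33)*(-146) = (186875/33)*(-146) = -27283750/33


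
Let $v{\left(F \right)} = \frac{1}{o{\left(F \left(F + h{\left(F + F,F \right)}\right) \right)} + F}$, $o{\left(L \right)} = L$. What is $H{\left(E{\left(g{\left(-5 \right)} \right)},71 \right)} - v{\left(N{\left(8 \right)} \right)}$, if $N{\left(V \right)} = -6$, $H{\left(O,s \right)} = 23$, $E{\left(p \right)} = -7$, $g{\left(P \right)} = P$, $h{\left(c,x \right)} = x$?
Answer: $\frac{1517}{66} \approx 22.985$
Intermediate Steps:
$v{\left(F \right)} = \frac{1}{F + 2 F^{2}}$ ($v{\left(F \right)} = \frac{1}{F \left(F + F\right) + F} = \frac{1}{F 2 F + F} = \frac{1}{2 F^{2} + F} = \frac{1}{F + 2 F^{2}}$)
$H{\left(E{\left(g{\left(-5 \right)} \right)},71 \right)} - v{\left(N{\left(8 \right)} \right)} = 23 - \frac{1}{\left(-6\right) \left(1 + 2 \left(-6\right)\right)} = 23 - - \frac{1}{6 \left(1 - 12\right)} = 23 - - \frac{1}{6 \left(-11\right)} = 23 - \left(- \frac{1}{6}\right) \left(- \frac{1}{11}\right) = 23 - \frac{1}{66} = \frac{1517}{66}$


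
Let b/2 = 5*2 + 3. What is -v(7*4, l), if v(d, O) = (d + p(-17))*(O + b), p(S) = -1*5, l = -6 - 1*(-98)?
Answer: -2714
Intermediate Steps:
b = 26 (b = 2*(5*2 + 3) = 2*(10 + 3) = 2*13 = 26)
l = 92 (l = -6 + 98 = 92)
p(S) = -5
v(d, O) = (-5 + d)*(26 + O) (v(d, O) = (d - 5)*(O + 26) = (-5 + d)*(26 + O))
-v(7*4, l) = -(-130 - 5*92 + 26*(7*4) + 92*(7*4)) = -(-130 - 460 + 26*28 + 92*28) = -(-130 - 460 + 728 + 2576) = -1*2714 = -2714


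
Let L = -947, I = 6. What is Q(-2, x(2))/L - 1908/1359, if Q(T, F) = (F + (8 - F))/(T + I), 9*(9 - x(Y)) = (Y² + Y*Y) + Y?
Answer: -201066/142997 ≈ -1.4061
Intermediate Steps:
x(Y) = 9 - 2*Y²/9 - Y/9 (x(Y) = 9 - ((Y² + Y*Y) + Y)/9 = 9 - ((Y² + Y²) + Y)/9 = 9 - (2*Y² + Y)/9 = 9 - (Y + 2*Y²)/9 = 9 + (-2*Y²/9 - Y/9) = 9 - 2*Y²/9 - Y/9)
Q(T, F) = 8/(6 + T) (Q(T, F) = (F + (8 - F))/(T + 6) = 8/(6 + T))
Q(-2, x(2))/L - 1908/1359 = (8/(6 - 2))/(-947) - 1908/1359 = (8/4)*(-1/947) - 1908*1/1359 = (8*(¼))*(-1/947) - 212/151 = 2*(-1/947) - 212/151 = -2/947 - 212/151 = -201066/142997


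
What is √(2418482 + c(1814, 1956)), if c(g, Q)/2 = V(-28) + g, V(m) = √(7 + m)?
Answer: √(2422110 + 2*I*√21) ≈ 1556.3 + 0.003*I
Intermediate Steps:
c(g, Q) = 2*g + 2*I*√21 (c(g, Q) = 2*(√(7 - 28) + g) = 2*(√(-21) + g) = 2*(I*√21 + g) = 2*(g + I*√21) = 2*g + 2*I*√21)
√(2418482 + c(1814, 1956)) = √(2418482 + (2*1814 + 2*I*√21)) = √(2418482 + (3628 + 2*I*√21)) = √(2422110 + 2*I*√21)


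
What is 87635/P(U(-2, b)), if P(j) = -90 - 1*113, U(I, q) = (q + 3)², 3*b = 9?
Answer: -87635/203 ≈ -431.70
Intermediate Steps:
b = 3 (b = (⅓)*9 = 3)
U(I, q) = (3 + q)²
P(j) = -203 (P(j) = -90 - 113 = -203)
87635/P(U(-2, b)) = 87635/(-203) = 87635*(-1/203) = -87635/203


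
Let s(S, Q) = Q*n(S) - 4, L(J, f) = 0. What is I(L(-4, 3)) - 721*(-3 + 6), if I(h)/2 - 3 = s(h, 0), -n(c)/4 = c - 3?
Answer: -2165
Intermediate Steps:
n(c) = 12 - 4*c (n(c) = -4*(c - 3) = -4*(-3 + c) = 12 - 4*c)
s(S, Q) = -4 + Q*(12 - 4*S) (s(S, Q) = Q*(12 - 4*S) - 4 = -4 + Q*(12 - 4*S))
I(h) = -2 (I(h) = 6 + 2*(-4 - 4*0*(-3 + h)) = 6 + 2*(-4 + 0) = 6 + 2*(-4) = 6 - 8 = -2)
I(L(-4, 3)) - 721*(-3 + 6) = -2 - 721*(-3 + 6) = -2 - 721*3 = -2 - 103*21 = -2 - 2163 = -2165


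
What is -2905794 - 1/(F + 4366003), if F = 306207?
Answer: -13576479784741/4672210 ≈ -2.9058e+6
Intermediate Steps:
-2905794 - 1/(F + 4366003) = -2905794 - 1/(306207 + 4366003) = -2905794 - 1/4672210 = -13576479784741/4672210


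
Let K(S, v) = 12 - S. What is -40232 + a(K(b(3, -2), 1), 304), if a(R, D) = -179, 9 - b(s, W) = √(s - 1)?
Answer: -40411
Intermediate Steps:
b(s, W) = 9 - √(-1 + s) (b(s, W) = 9 - √(s - 1) = 9 - √(-1 + s))
-40232 + a(K(b(3, -2), 1), 304) = -40232 - 179 = -40411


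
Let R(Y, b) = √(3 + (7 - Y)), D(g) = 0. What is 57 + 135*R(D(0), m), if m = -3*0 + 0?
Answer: 57 + 135*√10 ≈ 483.91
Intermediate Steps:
m = 0 (m = 0 + 0 = 0)
R(Y, b) = √(10 - Y)
57 + 135*R(D(0), m) = 57 + 135*√(10 - 1*0) = 57 + 135*√(10 + 0) = 57 + 135*√10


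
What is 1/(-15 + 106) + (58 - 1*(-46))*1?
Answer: 9465/91 ≈ 104.01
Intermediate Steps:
1/(-15 + 106) + (58 - 1*(-46))*1 = 1/91 + (58 + 46)*1 = 1/91 + 104*1 = 1/91 + 104 = 9465/91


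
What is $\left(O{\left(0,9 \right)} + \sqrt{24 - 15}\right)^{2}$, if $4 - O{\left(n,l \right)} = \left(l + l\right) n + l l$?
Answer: $5476$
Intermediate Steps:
$O{\left(n,l \right)} = 4 - l^{2} - 2 l n$ ($O{\left(n,l \right)} = 4 - \left(\left(l + l\right) n + l l\right) = 4 - \left(2 l n + l^{2}\right) = 4 - \left(l^{2} + 2 l n\right) = 4 - l^{2} - 2 l n$)
$\left(O{\left(0,9 \right)} + \sqrt{24 - 15}\right)^{2} = \left(\left(4 - 9^{2} - 18 \cdot 0\right) + \sqrt{24 - 15}\right)^{2} = \left(\left(4 - 81 + 0\right) + \sqrt{9}\right)^{2} = \left(\left(4 - 81 + 0\right) + 3\right)^{2} = \left(-77 + 3\right)^{2} = \left(-74\right)^{2} = 5476$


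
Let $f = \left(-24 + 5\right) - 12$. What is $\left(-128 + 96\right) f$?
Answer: $992$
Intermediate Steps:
$f = -31$ ($f = -19 - 12 = -31$)
$\left(-128 + 96\right) f = \left(-128 + 96\right) \left(-31\right) = \left(-32\right) \left(-31\right) = 992$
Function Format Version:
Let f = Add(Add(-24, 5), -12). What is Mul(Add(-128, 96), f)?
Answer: 992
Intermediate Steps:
f = -31 (f = Add(-19, -12) = -31)
Mul(Add(-128, 96), f) = Mul(Add(-128, 96), -31) = Mul(-32, -31) = 992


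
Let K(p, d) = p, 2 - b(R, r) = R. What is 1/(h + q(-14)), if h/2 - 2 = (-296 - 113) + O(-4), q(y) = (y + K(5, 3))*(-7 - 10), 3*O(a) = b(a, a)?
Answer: -1/657 ≈ -0.0015221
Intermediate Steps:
b(R, r) = 2 - R
O(a) = ⅔ - a/3 (O(a) = (2 - a)/3 = ⅔ - a/3)
q(y) = -85 - 17*y (q(y) = (y + 5)*(-7 - 10) = (5 + y)*(-17) = -85 - 17*y)
h = -810 (h = 4 + 2*((-296 - 113) + (⅔ - ⅓*(-4))) = 4 + 2*(-409 + (⅔ + 4/3)) = 4 + 2*(-409 + 2) = 4 + 2*(-407) = 4 - 814 = -810)
1/(h + q(-14)) = 1/(-810 + (-85 - 17*(-14))) = 1/(-810 + (-85 + 238)) = 1/(-810 + 153) = 1/(-657) = -1/657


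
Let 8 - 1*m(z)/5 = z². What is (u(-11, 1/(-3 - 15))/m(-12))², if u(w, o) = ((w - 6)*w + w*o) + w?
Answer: 34969/518400 ≈ 0.067456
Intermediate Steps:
m(z) = 40 - 5*z²
u(w, o) = w + o*w + w*(-6 + w) (u(w, o) = ((-6 + w)*w + o*w) + w = (w*(-6 + w) + o*w) + w = (o*w + w*(-6 + w)) + w = w + o*w + w*(-6 + w))
(u(-11, 1/(-3 - 15))/m(-12))² = ((-11*(-5 + 1/(-3 - 15) - 11))/(40 - 5*(-12)²))² = ((-11*(-5 + 1/(-18) - 11))/(40 - 5*144))² = ((-11*(-5 - 1/18 - 11))/(40 - 720))² = (-11*(-289/18)/(-680))² = ((3179/18)*(-1/680))² = (-187/720)² = 34969/518400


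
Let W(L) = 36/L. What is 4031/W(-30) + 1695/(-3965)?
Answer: -15984949/4758 ≈ -3359.6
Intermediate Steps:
4031/W(-30) + 1695/(-3965) = 4031/((36/(-30))) + 1695/(-3965) = 4031/((36*(-1/30))) + 1695*(-1/3965) = 4031/(-6/5) - 339/793 = 4031*(-⅚) - 339/793 = -20155/6 - 339/793 = -15984949/4758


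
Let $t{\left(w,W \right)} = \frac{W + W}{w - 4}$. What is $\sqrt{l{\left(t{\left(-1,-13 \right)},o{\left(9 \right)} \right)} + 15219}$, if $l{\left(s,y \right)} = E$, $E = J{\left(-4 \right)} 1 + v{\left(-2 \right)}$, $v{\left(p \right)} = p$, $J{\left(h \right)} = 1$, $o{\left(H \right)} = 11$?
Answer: $\sqrt{15218} \approx 123.36$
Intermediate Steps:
$t{\left(w,W \right)} = \frac{2 W}{-4 + w}$
$E = -1$ ($E = 1 \cdot 1 - 2 = 1 - 2 = -1$)
$l{\left(s,y \right)} = -1$
$\sqrt{l{\left(t{\left(-1,-13 \right)},o{\left(9 \right)} \right)} + 15219} = \sqrt{-1 + 15219} = \sqrt{15218}$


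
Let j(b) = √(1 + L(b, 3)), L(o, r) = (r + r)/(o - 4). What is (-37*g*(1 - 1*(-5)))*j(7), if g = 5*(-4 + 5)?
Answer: -1110*√3 ≈ -1922.6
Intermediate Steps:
L(o, r) = 2*r/(-4 + o) (L(o, r) = (2*r)/(-4 + o) = 2*r/(-4 + o))
g = 5 (g = 5*1 = 5)
j(b) = √(1 + 6/(-4 + b)) (j(b) = √(1 + 2*3/(-4 + b)) = √(1 + 6/(-4 + b)))
(-37*g*(1 - 1*(-5)))*j(7) = (-185*(1 - 1*(-5)))*√((2 + 7)/(-4 + 7)) = (-185*(1 + 5))*√(9/3) = (-185*6)*√((⅓)*9) = (-37*30)*√3 = -1110*√3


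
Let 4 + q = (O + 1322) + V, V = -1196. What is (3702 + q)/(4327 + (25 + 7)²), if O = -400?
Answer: 3424/5351 ≈ 0.63988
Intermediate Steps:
q = -278 (q = -4 + ((-400 + 1322) - 1196) = -4 + (922 - 1196) = -4 - 274 = -278)
(3702 + q)/(4327 + (25 + 7)²) = (3702 - 278)/(4327 + (25 + 7)²) = 3424/(4327 + 32²) = 3424/(4327 + 1024) = 3424/5351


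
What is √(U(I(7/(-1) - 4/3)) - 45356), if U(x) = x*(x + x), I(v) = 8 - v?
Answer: I*√403402/3 ≈ 211.71*I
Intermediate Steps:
U(x) = 2*x² (U(x) = x*(2*x) = 2*x²)
√(U(I(7/(-1) - 4/3)) - 45356) = √(2*(8 - (7/(-1) - 4/3))² - 45356) = √(2*(8 - (7*(-1) - 4*⅓))² - 45356) = √(2*(8 - (-7 - 4/3))² - 45356) = √(2*(8 - 1*(-25/3))² - 45356) = √(2*(8 + 25/3)² - 45356) = √(2*(49/3)² - 45356) = √(2*(2401/9) - 45356) = √(4802/9 - 45356) = √(-403402/9) = I*√403402/3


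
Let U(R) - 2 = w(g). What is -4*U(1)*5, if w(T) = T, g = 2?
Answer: -80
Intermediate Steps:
U(R) = 4 (U(R) = 2 + 2 = 4)
-4*U(1)*5 = -4*4*5 = -16*5 = -80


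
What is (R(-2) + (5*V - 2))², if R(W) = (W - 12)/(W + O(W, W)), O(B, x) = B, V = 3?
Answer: 1089/4 ≈ 272.25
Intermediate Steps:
R(W) = (-12 + W)/(2*W) (R(W) = (W - 12)/(W + W) = (-12 + W)/((2*W)) = (-12 + W)*(1/(2*W)) = (-12 + W)/(2*W))
(R(-2) + (5*V - 2))² = ((½)*(-12 - 2)/(-2) + (5*3 - 2))² = ((½)*(-½)*(-14) + (15 - 2))² = (7/2 + 13)² = (33/2)² = 1089/4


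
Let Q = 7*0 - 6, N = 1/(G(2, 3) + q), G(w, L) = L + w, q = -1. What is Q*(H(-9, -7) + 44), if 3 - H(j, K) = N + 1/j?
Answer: -1687/6 ≈ -281.17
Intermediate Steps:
N = ¼ (N = 1/((3 + 2) - 1) = 1/(5 - 1) = 1/4 = ¼ ≈ 0.25000)
Q = -6 (Q = 0 - 6 = -6)
H(j, K) = 11/4 - 1/j (H(j, K) = 3 - (¼ + 1/j) = 3 + (-¼ - 1/j) = 11/4 - 1/j)
Q*(H(-9, -7) + 44) = -6*((11/4 - 1/(-9)) + 44) = -6*((11/4 - 1*(-⅑)) + 44) = -6*((11/4 + ⅑) + 44) = -6*(103/36 + 44) = -6*1687/36 = -1687/6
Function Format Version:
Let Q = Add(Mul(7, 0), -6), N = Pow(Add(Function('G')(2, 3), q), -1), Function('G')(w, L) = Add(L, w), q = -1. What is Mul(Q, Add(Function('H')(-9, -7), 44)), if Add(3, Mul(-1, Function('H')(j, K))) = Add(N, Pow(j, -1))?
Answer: Rational(-1687, 6) ≈ -281.17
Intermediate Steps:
N = Rational(1, 4) (N = Pow(Add(Add(3, 2), -1), -1) = Pow(Add(5, -1), -1) = Pow(4, -1) = Rational(1, 4) ≈ 0.25000)
Q = -6 (Q = Add(0, -6) = -6)
Function('H')(j, K) = Add(Rational(11, 4), Mul(-1, Pow(j, -1))) (Function('H')(j, K) = Add(3, Mul(-1, Add(Rational(1, 4), Pow(j, -1)))) = Add(3, Add(Rational(-1, 4), Mul(-1, Pow(j, -1)))) = Add(Rational(11, 4), Mul(-1, Pow(j, -1))))
Mul(Q, Add(Function('H')(-9, -7), 44)) = Mul(-6, Add(Add(Rational(11, 4), Mul(-1, Pow(-9, -1))), 44)) = Mul(-6, Add(Add(Rational(11, 4), Mul(-1, Rational(-1, 9))), 44)) = Mul(-6, Add(Add(Rational(11, 4), Rational(1, 9)), 44)) = Mul(-6, Add(Rational(103, 36), 44)) = Mul(-6, Rational(1687, 36)) = Rational(-1687, 6)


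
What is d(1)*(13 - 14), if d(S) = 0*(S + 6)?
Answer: 0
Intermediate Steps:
d(S) = 0 (d(S) = 0*(6 + S) = 0)
d(1)*(13 - 14) = 0*(13 - 14) = 0*(-1) = 0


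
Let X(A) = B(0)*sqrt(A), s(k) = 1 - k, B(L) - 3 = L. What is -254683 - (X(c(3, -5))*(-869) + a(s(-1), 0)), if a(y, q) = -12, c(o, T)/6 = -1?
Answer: -254671 + 2607*I*sqrt(6) ≈ -2.5467e+5 + 6385.8*I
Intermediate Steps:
B(L) = 3 + L
c(o, T) = -6 (c(o, T) = 6*(-1) = -6)
X(A) = 3*sqrt(A) (X(A) = (3 + 0)*sqrt(A) = 3*sqrt(A))
-254683 - (X(c(3, -5))*(-869) + a(s(-1), 0)) = -254683 - ((3*sqrt(-6))*(-869) - 12) = -254683 - ((3*(I*sqrt(6)))*(-869) - 12) = -254683 - ((3*I*sqrt(6))*(-869) - 12) = -254683 - (-2607*I*sqrt(6) - 12) = -254683 - (-12 - 2607*I*sqrt(6)) = -254683 + (12 + 2607*I*sqrt(6)) = -254671 + 2607*I*sqrt(6)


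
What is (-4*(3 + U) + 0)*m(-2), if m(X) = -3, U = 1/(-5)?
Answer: 168/5 ≈ 33.600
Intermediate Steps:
U = -1/5 ≈ -0.20000
(-4*(3 + U) + 0)*m(-2) = (-4*(3 - 1/5) + 0)*(-3) = (-4*14/5 + 0)*(-3) = (-56/5 + 0)*(-3) = -56/5*(-3) = 168/5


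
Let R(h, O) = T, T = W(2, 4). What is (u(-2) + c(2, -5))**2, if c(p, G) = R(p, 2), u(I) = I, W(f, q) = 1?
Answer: 1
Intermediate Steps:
T = 1
R(h, O) = 1
c(p, G) = 1
(u(-2) + c(2, -5))**2 = (-2 + 1)**2 = (-1)**2 = 1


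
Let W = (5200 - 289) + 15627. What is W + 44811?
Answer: 65349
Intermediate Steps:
W = 20538 (W = 4911 + 15627 = 20538)
W + 44811 = 20538 + 44811 = 65349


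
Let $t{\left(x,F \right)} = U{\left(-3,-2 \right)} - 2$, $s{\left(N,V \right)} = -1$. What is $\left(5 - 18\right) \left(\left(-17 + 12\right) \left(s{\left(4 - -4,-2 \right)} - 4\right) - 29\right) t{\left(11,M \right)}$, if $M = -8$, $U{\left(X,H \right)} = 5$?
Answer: $156$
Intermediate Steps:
$t{\left(x,F \right)} = 3$ ($t{\left(x,F \right)} = 5 - 2 = 3$)
$\left(5 - 18\right) \left(\left(-17 + 12\right) \left(s{\left(4 - -4,-2 \right)} - 4\right) - 29\right) t{\left(11,M \right)} = \left(5 - 18\right) \left(\left(-17 + 12\right) \left(-1 - 4\right) - 29\right) 3 = \left(5 - 18\right) \left(\left(-5\right) \left(-5\right) - 29\right) 3 = - 13 \left(25 - 29\right) 3 = \left(-13\right) \left(-4\right) 3 = 52 \cdot 3 = 156$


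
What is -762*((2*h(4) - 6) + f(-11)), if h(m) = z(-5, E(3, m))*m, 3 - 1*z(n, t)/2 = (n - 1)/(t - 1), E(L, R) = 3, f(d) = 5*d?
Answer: -26670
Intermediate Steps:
z(n, t) = 6 - 2*(-1 + n)/(-1 + t) (z(n, t) = 6 - 2*(n - 1)/(t - 1) = 6 - 2*(-1 + n)/(-1 + t))
h(m) = 12*m (h(m) = (2*(-2 - 1*(-5) + 3*3)/(-1 + 3))*m = (2*(-2 + 5 + 9)/2)*m = (2*(½)*12)*m = 12*m)
-762*((2*h(4) - 6) + f(-11)) = -762*((2*(12*4) - 6) + 5*(-11)) = -762*((2*48 - 6) - 55) = -762*((96 - 6) - 55) = -762*(90 - 55) = -762*35 = -26670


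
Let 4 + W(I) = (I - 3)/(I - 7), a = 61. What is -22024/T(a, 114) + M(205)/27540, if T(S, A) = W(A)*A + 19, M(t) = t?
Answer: 12981374849/187850340 ≈ 69.105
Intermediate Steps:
W(I) = -4 + (-3 + I)/(-7 + I) (W(I) = -4 + (I - 3)/(I - 7) = -4 + (-3 + I)/(-7 + I))
T(S, A) = 19 + A*(25 - 3*A)/(-7 + A) (T(S, A) = ((25 - 3*A)/(-7 + A))*A + 19 = A*(25 - 3*A)/(-7 + A) + 19 = 19 + A*(25 - 3*A)/(-7 + A))
-22024/T(a, 114) + M(205)/27540 = -22024*(-7 + 114)/(-133 - 3*114² + 44*114) + 205/27540 = -22024*107/(-133 - 3*12996 + 5016) + 205*(1/27540) = -22024*107/(-133 - 38988 + 5016) + 41/5508 = -22024/((1/107)*(-34105)) + 41/5508 = -22024/(-34105/107) + 41/5508 = -22024*(-107/34105) + 41/5508 = 2356568/34105 + 41/5508 = 12981374849/187850340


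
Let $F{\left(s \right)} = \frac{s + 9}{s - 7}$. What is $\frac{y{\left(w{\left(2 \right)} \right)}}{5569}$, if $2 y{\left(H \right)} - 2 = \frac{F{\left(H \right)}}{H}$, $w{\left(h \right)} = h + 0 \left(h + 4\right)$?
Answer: $\frac{9}{111380} \approx 8.0804 \cdot 10^{-5}$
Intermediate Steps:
$F{\left(s \right)} = \frac{9 + s}{-7 + s}$
$w{\left(h \right)} = h$ ($w{\left(h \right)} = h + 0 \left(4 + h\right) = h + 0 = h$)
$y{\left(H \right)} = 1 + \frac{9 + H}{2 H \left(-7 + H\right)}$ ($y{\left(H \right)} = 1 + \frac{\frac{9 + H}{-7 + H} \frac{1}{H}}{2} = 1 + \frac{\frac{1}{H} \frac{1}{-7 + H} \left(9 + H\right)}{2} = 1 + \frac{9 + H}{2 H \left(-7 + H\right)}$)
$\frac{y{\left(w{\left(2 \right)} \right)}}{5569} = \frac{\frac{1}{2} \cdot \frac{1}{2} \frac{1}{-7 + 2} \left(9 + 2 + 2 \cdot 2 \left(-7 + 2\right)\right)}{5569} = \frac{1}{2} \cdot \frac{1}{2} \frac{1}{-5} \left(9 + 2 + 2 \cdot 2 \left(-5\right)\right) \frac{1}{5569} = \frac{1}{2} \cdot \frac{1}{2} \left(- \frac{1}{5}\right) \left(9 + 2 - 20\right) \frac{1}{5569} = \frac{1}{2} \cdot \frac{1}{2} \left(- \frac{1}{5}\right) \left(-9\right) \frac{1}{5569} = \frac{9}{20} \cdot \frac{1}{5569} = \frac{9}{111380}$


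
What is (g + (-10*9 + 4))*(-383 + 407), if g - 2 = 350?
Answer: 6384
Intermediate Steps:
g = 352 (g = 2 + 350 = 352)
(g + (-10*9 + 4))*(-383 + 407) = (352 + (-10*9 + 4))*(-383 + 407) = (352 + (-90 + 4))*24 = (352 - 86)*24 = 266*24 = 6384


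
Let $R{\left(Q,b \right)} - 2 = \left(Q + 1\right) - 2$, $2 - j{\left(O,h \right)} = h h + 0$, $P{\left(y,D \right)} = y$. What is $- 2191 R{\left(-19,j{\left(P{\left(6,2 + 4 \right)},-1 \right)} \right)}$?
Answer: $39438$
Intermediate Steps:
$j{\left(O,h \right)} = 2 - h^{2}$ ($j{\left(O,h \right)} = 2 - \left(h h + 0\right) = 2 - \left(h^{2} + 0\right) = 2 - h^{2}$)
$R{\left(Q,b \right)} = 1 + Q$ ($R{\left(Q,b \right)} = 2 + \left(\left(Q + 1\right) - 2\right) = 2 + \left(\left(1 + Q\right) - 2\right) = 2 + \left(-1 + Q\right) = 1 + Q$)
$- 2191 R{\left(-19,j{\left(P{\left(6,2 + 4 \right)},-1 \right)} \right)} = - 2191 \left(1 - 19\right) = \left(-2191\right) \left(-18\right) = 39438$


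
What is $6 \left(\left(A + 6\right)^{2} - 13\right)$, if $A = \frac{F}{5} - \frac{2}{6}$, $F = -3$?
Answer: $\frac{5702}{75} \approx 76.027$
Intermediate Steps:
$A = - \frac{14}{15}$ ($A = - \frac{3}{5} - \frac{2}{6} = \left(-3\right) \frac{1}{5} - \frac{1}{3} = - \frac{3}{5} - \frac{1}{3} = - \frac{14}{15} \approx -0.93333$)
$6 \left(\left(A + 6\right)^{2} - 13\right) = 6 \left(\left(- \frac{14}{15} + 6\right)^{2} - 13\right) = 6 \left(\left(\frac{76}{15}\right)^{2} - 13\right) = 6 \left(\frac{5776}{225} - 13\right) = 6 \cdot \frac{2851}{225} = \frac{5702}{75}$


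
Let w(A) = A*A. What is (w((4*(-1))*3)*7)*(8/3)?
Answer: 2688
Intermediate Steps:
w(A) = A²
(w((4*(-1))*3)*7)*(8/3) = (((4*(-1))*3)²*7)*(8/3) = ((-4*3)²*7)*(8*(⅓)) = ((-12)²*7)*(8/3) = (144*7)*(8/3) = 1008*(8/3) = 2688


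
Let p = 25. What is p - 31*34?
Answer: -1029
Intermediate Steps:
p - 31*34 = 25 - 31*34 = 25 - 1054 = -1029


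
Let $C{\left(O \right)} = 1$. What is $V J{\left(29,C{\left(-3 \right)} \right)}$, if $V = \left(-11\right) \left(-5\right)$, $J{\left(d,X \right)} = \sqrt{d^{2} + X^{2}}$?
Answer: $55 \sqrt{842} \approx 1595.9$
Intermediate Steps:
$J{\left(d,X \right)} = \sqrt{X^{2} + d^{2}}$
$V = 55$
$V J{\left(29,C{\left(-3 \right)} \right)} = 55 \sqrt{1^{2} + 29^{2}} = 55 \sqrt{1 + 841} = 55 \sqrt{842}$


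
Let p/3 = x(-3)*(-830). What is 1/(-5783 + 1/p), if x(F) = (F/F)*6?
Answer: -14940/86398021 ≈ -0.00017292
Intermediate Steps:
x(F) = 6 (x(F) = 1*6 = 6)
p = -14940 (p = 3*(6*(-830)) = 3*(-4980) = -14940)
1/(-5783 + 1/p) = 1/(-5783 + 1/(-14940)) = 1/(-5783 - 1/14940) = 1/(-86398021/14940) = -14940/86398021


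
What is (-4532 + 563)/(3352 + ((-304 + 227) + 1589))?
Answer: -3969/4864 ≈ -0.81600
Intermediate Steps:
(-4532 + 563)/(3352 + ((-304 + 227) + 1589)) = -3969/(3352 + (-77 + 1589)) = -3969/(3352 + 1512) = -3969/4864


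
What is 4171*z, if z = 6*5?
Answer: 125130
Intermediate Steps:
z = 30
4171*z = 4171*30 = 125130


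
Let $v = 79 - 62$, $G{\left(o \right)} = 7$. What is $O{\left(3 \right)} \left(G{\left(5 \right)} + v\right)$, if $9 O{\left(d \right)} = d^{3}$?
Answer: $72$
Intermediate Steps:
$O{\left(d \right)} = \frac{d^{3}}{9}$
$v = 17$ ($v = 79 - 62 = 17$)
$O{\left(3 \right)} \left(G{\left(5 \right)} + v\right) = \frac{3^{3}}{9} \left(7 + 17\right) = \frac{1}{9} \cdot 27 \cdot 24 = 3 \cdot 24 = 72$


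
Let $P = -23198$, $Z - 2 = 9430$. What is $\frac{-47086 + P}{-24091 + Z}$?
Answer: $\frac{70284}{14659} \approx 4.7946$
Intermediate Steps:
$Z = 9432$ ($Z = 2 + 9430 = 9432$)
$\frac{-47086 + P}{-24091 + Z} = \frac{-47086 - 23198}{-24091 + 9432} = - \frac{70284}{-14659} = \left(-70284\right) \left(- \frac{1}{14659}\right) = \frac{70284}{14659}$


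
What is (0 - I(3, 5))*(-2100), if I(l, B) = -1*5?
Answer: -10500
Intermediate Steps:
I(l, B) = -5
(0 - I(3, 5))*(-2100) = (0 - 1*(-5))*(-2100) = (0 + 5)*(-2100) = 5*(-2100) = -10500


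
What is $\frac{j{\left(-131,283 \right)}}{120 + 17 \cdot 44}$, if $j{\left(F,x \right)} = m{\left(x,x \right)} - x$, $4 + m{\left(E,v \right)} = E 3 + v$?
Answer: $\frac{845}{868} \approx 0.9735$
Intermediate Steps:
$m{\left(E,v \right)} = -4 + v + 3 E$ ($m{\left(E,v \right)} = -4 + \left(E 3 + v\right) = -4 + \left(3 E + v\right) = -4 + \left(v + 3 E\right) = -4 + v + 3 E$)
$j{\left(F,x \right)} = -4 + 3 x$ ($j{\left(F,x \right)} = \left(-4 + x + 3 x\right) - x = \left(-4 + 4 x\right) - x = -4 + 3 x$)
$\frac{j{\left(-131,283 \right)}}{120 + 17 \cdot 44} = \frac{-4 + 3 \cdot 283}{120 + 17 \cdot 44} = \frac{-4 + 849}{120 + 748} = \frac{845}{868}$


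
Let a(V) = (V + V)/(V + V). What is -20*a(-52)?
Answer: -20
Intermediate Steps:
a(V) = 1 (a(V) = (2*V)/((2*V)) = (2*V)*(1/(2*V)) = 1)
-20*a(-52) = -20*1 = -20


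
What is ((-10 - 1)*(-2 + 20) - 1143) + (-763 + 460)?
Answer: -1644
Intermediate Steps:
((-10 - 1)*(-2 + 20) - 1143) + (-763 + 460) = (-11*18 - 1143) - 303 = (-198 - 1143) - 303 = -1341 - 303 = -1644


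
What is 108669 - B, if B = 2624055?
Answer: -2515386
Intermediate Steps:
108669 - B = 108669 - 1*2624055 = 108669 - 2624055 = -2515386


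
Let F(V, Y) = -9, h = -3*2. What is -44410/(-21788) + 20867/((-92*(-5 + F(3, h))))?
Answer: 18280367/1002248 ≈ 18.239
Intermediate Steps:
h = -6
-44410/(-21788) + 20867/((-92*(-5 + F(3, h)))) = -44410/(-21788) + 20867/((-92*(-5 - 9))) = -44410*(-1/21788) + 20867/((-92*(-14))) = 22205/10894 + 20867/1288 = 22205/10894 + 20867*(1/1288) = 22205/10894 + 2981/184 = 18280367/1002248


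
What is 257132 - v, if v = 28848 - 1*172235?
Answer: 400519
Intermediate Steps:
v = -143387 (v = 28848 - 172235 = -143387)
257132 - v = 257132 - 1*(-143387) = 257132 + 143387 = 400519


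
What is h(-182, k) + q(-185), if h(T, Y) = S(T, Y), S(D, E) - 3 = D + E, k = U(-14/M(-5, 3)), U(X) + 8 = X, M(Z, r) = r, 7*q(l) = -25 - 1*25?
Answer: -4175/21 ≈ -198.81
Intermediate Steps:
q(l) = -50/7 (q(l) = (-25 - 1*25)/7 = (-25 - 25)/7 = (1/7)*(-50) = -50/7)
U(X) = -8 + X
k = -38/3 (k = -8 - 14/3 = -38/3 ≈ -12.667)
S(D, E) = 3 + D + E (S(D, E) = 3 + (D + E) = 3 + D + E)
h(T, Y) = 3 + T + Y
h(-182, k) + q(-185) = (3 - 182 - 38/3) - 50/7 = -575/3 - 50/7 = -4175/21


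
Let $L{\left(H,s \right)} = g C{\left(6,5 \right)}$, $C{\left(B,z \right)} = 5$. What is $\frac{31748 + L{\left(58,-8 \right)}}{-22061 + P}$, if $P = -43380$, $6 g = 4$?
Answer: $- \frac{95254}{196323} \approx -0.48519$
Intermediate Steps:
$g = \frac{2}{3}$ ($g = \frac{1}{6} \cdot 4 = \frac{2}{3} \approx 0.66667$)
$L{\left(H,s \right)} = \frac{10}{3}$ ($L{\left(H,s \right)} = \frac{2}{3} \cdot 5 = \frac{10}{3}$)
$\frac{31748 + L{\left(58,-8 \right)}}{-22061 + P} = \frac{31748 + \frac{10}{3}}{-22061 - 43380} = \frac{95254}{3 \left(-65441\right)} = \frac{95254}{3} \left(- \frac{1}{65441}\right) = - \frac{95254}{196323}$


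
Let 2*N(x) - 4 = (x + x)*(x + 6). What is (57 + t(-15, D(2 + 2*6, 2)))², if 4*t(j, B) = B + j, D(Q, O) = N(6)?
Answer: 82369/16 ≈ 5148.1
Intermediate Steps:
N(x) = 2 + x*(6 + x) (N(x) = 2 + ((x + x)*(x + 6))/2 = 2 + ((2*x)*(6 + x))/2 = 2 + (2*x*(6 + x))/2 = 2 + x*(6 + x))
D(Q, O) = 74 (D(Q, O) = 2 + 6² + 6*6 = 2 + 36 + 36 = 74)
t(j, B) = B/4 + j/4 (t(j, B) = (B + j)/4 = B/4 + j/4)
(57 + t(-15, D(2 + 2*6, 2)))² = (57 + ((¼)*74 + (¼)*(-15)))² = (57 + (37/2 - 15/4))² = (57 + 59/4)² = (287/4)² = 82369/16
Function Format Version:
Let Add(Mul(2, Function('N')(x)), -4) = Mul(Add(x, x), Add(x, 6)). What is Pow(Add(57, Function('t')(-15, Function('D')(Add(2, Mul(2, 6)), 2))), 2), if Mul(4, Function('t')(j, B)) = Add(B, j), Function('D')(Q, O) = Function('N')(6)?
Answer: Rational(82369, 16) ≈ 5148.1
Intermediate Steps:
Function('N')(x) = Add(2, Mul(x, Add(6, x))) (Function('N')(x) = Add(2, Mul(Rational(1, 2), Mul(Add(x, x), Add(x, 6)))) = Add(2, Mul(Rational(1, 2), Mul(Mul(2, x), Add(6, x)))) = Add(2, Mul(Rational(1, 2), Mul(2, x, Add(6, x)))) = Add(2, Mul(x, Add(6, x))))
Function('D')(Q, O) = 74 (Function('D')(Q, O) = Add(2, Pow(6, 2), Mul(6, 6)) = Add(2, 36, 36) = 74)
Function('t')(j, B) = Add(Mul(Rational(1, 4), B), Mul(Rational(1, 4), j)) (Function('t')(j, B) = Mul(Rational(1, 4), Add(B, j)) = Add(Mul(Rational(1, 4), B), Mul(Rational(1, 4), j)))
Pow(Add(57, Function('t')(-15, Function('D')(Add(2, Mul(2, 6)), 2))), 2) = Pow(Add(57, Add(Mul(Rational(1, 4), 74), Mul(Rational(1, 4), -15))), 2) = Pow(Add(57, Add(Rational(37, 2), Rational(-15, 4))), 2) = Pow(Add(57, Rational(59, 4)), 2) = Pow(Rational(287, 4), 2) = Rational(82369, 16)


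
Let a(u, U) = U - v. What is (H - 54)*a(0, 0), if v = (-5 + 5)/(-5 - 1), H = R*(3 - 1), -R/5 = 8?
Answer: 0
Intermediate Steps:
R = -40 (R = -5*8 = -40)
H = -80 (H = -40*(3 - 1) = -40*2 = -80)
v = 0 (v = 0/(-6) = 0*(-⅙) = 0)
a(u, U) = U (a(u, U) = U - 1*0 = U + 0 = U)
(H - 54)*a(0, 0) = (-80 - 54)*0 = -134*0 = 0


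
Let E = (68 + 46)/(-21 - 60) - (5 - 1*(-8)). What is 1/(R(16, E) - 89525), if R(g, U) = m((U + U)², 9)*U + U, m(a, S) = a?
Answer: -19683/1997859632 ≈ -9.8520e-6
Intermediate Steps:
E = -389/27 (E = 114/(-81) - (5 + 8) = 114*(-1/81) - 1*13 = -38/27 - 13 = -389/27 ≈ -14.407)
R(g, U) = U + 4*U³ (R(g, U) = (U + U)²*U + U = (2*U)²*U + U = (4*U²)*U + U = 4*U³ + U = U + 4*U³)
1/(R(16, E) - 89525) = 1/((-389/27 + 4*(-389/27)³) - 89525) = 1/((-389/27 + 4*(-58863869/19683)) - 89525) = 1/((-389/27 - 235455476/19683) - 89525) = 1/(-235739057/19683 - 89525) = 1/(-1997859632/19683) = -19683/1997859632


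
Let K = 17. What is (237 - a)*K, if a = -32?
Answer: 4573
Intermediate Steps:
(237 - a)*K = (237 - 1*(-32))*17 = (237 + 32)*17 = 269*17 = 4573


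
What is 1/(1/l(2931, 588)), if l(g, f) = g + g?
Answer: 5862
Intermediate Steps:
l(g, f) = 2*g
1/(1/l(2931, 588)) = 1/(1/(2*2931)) = 1/(1/5862) = 5862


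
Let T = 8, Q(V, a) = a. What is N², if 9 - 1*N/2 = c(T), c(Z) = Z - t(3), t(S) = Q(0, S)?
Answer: 64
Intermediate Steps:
t(S) = S
c(Z) = -3 + Z (c(Z) = Z - 1*3 = Z - 3 = -3 + Z)
N = 8 (N = 18 - 2*(-3 + 8) = 18 - 2*5 = 18 - 10 = 8)
N² = 8² = 64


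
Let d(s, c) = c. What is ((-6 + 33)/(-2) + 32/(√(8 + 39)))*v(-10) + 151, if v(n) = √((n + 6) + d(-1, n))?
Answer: 151 + I*√14*(-1269 + 64*√47)/94 ≈ 151.0 - 33.048*I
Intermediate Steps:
v(n) = √(6 + 2*n) (v(n) = √((n + 6) + n) = √((6 + n) + n) = √(6 + 2*n))
((-6 + 33)/(-2) + 32/(√(8 + 39)))*v(-10) + 151 = ((-6 + 33)/(-2) + 32/(√(8 + 39)))*√(6 + 2*(-10)) + 151 = (27*(-½) + 32/(√47))*√(6 - 20) + 151 = (-27/2 + 32*(√47/47))*√(-14) + 151 = (-27/2 + 32*√47/47)*(I*√14) + 151 = I*√14*(-27/2 + 32*√47/47) + 151 = 151 + I*√14*(-27/2 + 32*√47/47)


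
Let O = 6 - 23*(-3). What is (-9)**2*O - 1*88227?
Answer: -82152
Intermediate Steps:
O = 75 (O = 6 + 69 = 75)
(-9)**2*O - 1*88227 = (-9)**2*75 - 1*88227 = 81*75 - 88227 = 6075 - 88227 = -82152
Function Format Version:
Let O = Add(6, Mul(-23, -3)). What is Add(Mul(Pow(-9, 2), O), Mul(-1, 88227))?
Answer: -82152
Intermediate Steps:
O = 75 (O = Add(6, 69) = 75)
Add(Mul(Pow(-9, 2), O), Mul(-1, 88227)) = Add(Mul(Pow(-9, 2), 75), Mul(-1, 88227)) = Add(Mul(81, 75), -88227) = Add(6075, -88227) = -82152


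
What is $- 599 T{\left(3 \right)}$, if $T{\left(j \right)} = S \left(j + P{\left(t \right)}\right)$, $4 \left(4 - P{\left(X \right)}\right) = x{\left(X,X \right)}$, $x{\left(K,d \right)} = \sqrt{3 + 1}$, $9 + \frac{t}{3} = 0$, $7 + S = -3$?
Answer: $38935$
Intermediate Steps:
$S = -10$ ($S = -7 - 3 = -10$)
$t = -27$ ($t = -27 + 3 \cdot 0 = -27 + 0 = -27$)
$x{\left(K,d \right)} = 2$ ($x{\left(K,d \right)} = \sqrt{4} = 2$)
$P{\left(X \right)} = \frac{7}{2}$ ($P{\left(X \right)} = 4 - \frac{1}{2} = \frac{7}{2}$)
$T{\left(j \right)} = -35 - 10 j$ ($T{\left(j \right)} = - 10 \left(j + \frac{7}{2}\right) = - 10 \left(\frac{7}{2} + j\right) = -35 - 10 j$)
$- 599 T{\left(3 \right)} = - 599 \left(-35 - 30\right) = \left(-599\right) \left(-65\right) = 38935$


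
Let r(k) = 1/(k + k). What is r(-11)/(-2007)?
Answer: 1/44154 ≈ 2.2648e-5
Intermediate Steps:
r(k) = 1/(2*k)
r(-11)/(-2007) = ((½)/(-11))/(-2007) = ((½)*(-1/11))*(-1/2007) = -1/22*(-1/2007) = 1/44154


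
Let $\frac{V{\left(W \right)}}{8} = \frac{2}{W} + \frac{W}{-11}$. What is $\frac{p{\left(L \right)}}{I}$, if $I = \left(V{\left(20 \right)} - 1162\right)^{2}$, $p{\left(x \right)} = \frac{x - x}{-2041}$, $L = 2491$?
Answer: $0$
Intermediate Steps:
$p{\left(x \right)} = 0$ ($p{\left(x \right)} = 0 \left(- \frac{1}{2041}\right) = 0$)
$V{\left(W \right)} = \frac{16}{W} - \frac{8 W}{11}$ ($V{\left(W \right)} = 8 \left(\frac{2}{W} + \frac{W}{-11}\right) = 8 \left(\frac{2}{W} + W \left(- \frac{1}{11}\right)\right) = 8 \left(\frac{2}{W} - \frac{W}{11}\right) = \frac{16}{W} - \frac{8 W}{11}$)
$I = \frac{4181691556}{3025}$ ($I = \left(\left(\frac{16}{20} - \frac{160}{11}\right) - 1162\right)^{2} = \left(\left(16 \cdot \frac{1}{20} - \frac{160}{11}\right) - 1162\right)^{2} = \left(\left(\frac{4}{5} - \frac{160}{11}\right) - 1162\right)^{2} = \left(- \frac{756}{55} - 1162\right)^{2} = \left(- \frac{64666}{55}\right)^{2} = \frac{4181691556}{3025} \approx 1.3824 \cdot 10^{6}$)
$\frac{p{\left(L \right)}}{I} = \frac{0}{\frac{4181691556}{3025}} = 0 \cdot \frac{3025}{4181691556} = 0$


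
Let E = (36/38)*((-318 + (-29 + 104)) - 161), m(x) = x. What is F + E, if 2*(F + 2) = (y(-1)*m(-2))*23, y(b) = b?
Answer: -6873/19 ≈ -361.74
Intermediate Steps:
F = 21 (F = -2 + (-1*(-2)*23)/2 = -2 + (2*23)/2 = -2 + (½)*46 = -2 + 23 = 21)
E = -7272/19 (E = (36*(1/38))*((-318 + 75) - 161) = 18*(-243 - 161)/19 = (18/19)*(-404) = -7272/19 ≈ -382.74)
F + E = 21 - 7272/19 = -6873/19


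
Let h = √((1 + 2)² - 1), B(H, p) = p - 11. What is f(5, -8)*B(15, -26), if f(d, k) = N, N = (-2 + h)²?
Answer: -444 + 296*√2 ≈ -25.393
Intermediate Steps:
B(H, p) = -11 + p
h = 2*√2 (h = √(3² - 1) = √(9 - 1) = √8 = 2*√2 ≈ 2.8284)
N = (-2 + 2*√2)² ≈ 0.68629
f(d, k) = 12 - 8*√2
f(5, -8)*B(15, -26) = (12 - 8*√2)*(-11 - 26) = (12 - 8*√2)*(-37) = -444 + 296*√2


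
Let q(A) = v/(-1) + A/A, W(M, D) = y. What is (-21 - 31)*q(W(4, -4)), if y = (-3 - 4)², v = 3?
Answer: 104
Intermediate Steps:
y = 49 (y = (-7)² = 49)
W(M, D) = 49
q(A) = -2 (q(A) = 3/(-1) + A/A = 3*(-1) + 1 = -3 + 1 = -2)
(-21 - 31)*q(W(4, -4)) = (-21 - 31)*(-2) = -52*(-2) = 104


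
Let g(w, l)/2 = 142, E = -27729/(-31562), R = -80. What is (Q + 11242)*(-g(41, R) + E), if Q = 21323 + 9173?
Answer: -186482858851/15781 ≈ -1.1817e+7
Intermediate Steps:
E = 27729/31562 (E = -27729*(-1/31562) = 27729/31562 ≈ 0.87856)
g(w, l) = 284 (g(w, l) = 2*142 = 284)
Q = 30496
(Q + 11242)*(-g(41, R) + E) = (30496 + 11242)*(-1*284 + 27729/31562) = 41738*(-284 + 27729/31562) = 41738*(-8935879/31562) = -186482858851/15781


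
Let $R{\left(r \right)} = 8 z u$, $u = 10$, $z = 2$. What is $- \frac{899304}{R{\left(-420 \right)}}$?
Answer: $- \frac{112413}{20} \approx -5620.6$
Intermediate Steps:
$R{\left(r \right)} = 160$ ($R{\left(r \right)} = 8 \cdot 2 \cdot 10 = 16 \cdot 10 = 160$)
$- \frac{899304}{R{\left(-420 \right)}} = - \frac{899304}{160} = \left(-899304\right) \frac{1}{160} = - \frac{112413}{20}$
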